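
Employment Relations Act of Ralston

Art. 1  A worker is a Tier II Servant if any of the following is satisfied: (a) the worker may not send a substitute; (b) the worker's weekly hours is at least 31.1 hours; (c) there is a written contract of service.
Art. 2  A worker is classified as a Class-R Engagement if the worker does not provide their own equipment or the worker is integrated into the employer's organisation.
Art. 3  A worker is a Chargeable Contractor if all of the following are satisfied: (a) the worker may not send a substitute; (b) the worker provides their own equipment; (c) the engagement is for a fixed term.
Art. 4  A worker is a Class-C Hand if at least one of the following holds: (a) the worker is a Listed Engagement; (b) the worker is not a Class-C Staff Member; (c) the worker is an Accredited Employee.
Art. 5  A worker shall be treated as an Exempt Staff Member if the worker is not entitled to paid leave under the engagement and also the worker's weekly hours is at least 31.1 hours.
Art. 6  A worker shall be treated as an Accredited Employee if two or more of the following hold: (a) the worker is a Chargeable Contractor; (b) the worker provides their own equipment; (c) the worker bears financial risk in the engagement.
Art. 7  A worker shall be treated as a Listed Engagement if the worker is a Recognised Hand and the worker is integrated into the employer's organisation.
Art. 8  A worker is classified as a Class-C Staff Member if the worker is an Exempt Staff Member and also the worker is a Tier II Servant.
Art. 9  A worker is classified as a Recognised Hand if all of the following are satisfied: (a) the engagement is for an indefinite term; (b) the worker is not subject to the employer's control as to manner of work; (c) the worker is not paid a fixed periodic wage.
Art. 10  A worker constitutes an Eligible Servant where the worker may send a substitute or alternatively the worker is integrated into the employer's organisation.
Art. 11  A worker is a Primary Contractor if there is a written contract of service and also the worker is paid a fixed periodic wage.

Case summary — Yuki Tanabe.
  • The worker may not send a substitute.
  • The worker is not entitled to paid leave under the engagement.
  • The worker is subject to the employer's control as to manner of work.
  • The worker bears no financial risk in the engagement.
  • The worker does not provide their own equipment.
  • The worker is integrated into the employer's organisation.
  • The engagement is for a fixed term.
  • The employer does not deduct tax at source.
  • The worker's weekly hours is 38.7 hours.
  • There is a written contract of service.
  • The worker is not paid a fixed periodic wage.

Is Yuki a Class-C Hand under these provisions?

No

Under article 9: the engagement is for an indefinite term? no; and the worker is not subject to the employer's control as to manner of work? no; and the worker is not paid a fixed periodic wage? yes. So the worker is not a Recognised Hand.
Under article 7: Recognised Hand (article 9)? no; and the worker is integrated into the employer's organisation? yes. So the worker is not a Listed Engagement.
Under article 5: the worker is not entitled to paid leave under the engagement? yes; and worker's weekly hours: 38.7 hours ≥ 31.1 hours? yes. So the worker is an Exempt Staff Member.
Under article 1: the worker may not send a substitute? yes; or worker's weekly hours: 38.7 hours ≥ 31.1 hours? yes; or there is a written contract of service? yes. So the worker is a Tier II Servant.
Under article 8: Exempt Staff Member (article 5)? yes; and Tier II Servant (article 1)? yes. So the worker is a Class-C Staff Member.
Under article 3: the worker may not send a substitute? yes; and the worker provides their own equipment? no; and the engagement is for a fixed term? yes. So the worker is not a Chargeable Contractor.
Under article 6: Chargeable Contractor (article 3)? no; the worker provides their own equipment? no; the worker bears financial risk in the engagement? no — 0 of 3 hold (need ≥2) → not satisfied.
Under article 4: Listed Engagement (article 7)? no; or not a Class-C Staff Member (article 8)? no; or Accredited Employee (article 6)? no. So the worker is not a Class-C Hand.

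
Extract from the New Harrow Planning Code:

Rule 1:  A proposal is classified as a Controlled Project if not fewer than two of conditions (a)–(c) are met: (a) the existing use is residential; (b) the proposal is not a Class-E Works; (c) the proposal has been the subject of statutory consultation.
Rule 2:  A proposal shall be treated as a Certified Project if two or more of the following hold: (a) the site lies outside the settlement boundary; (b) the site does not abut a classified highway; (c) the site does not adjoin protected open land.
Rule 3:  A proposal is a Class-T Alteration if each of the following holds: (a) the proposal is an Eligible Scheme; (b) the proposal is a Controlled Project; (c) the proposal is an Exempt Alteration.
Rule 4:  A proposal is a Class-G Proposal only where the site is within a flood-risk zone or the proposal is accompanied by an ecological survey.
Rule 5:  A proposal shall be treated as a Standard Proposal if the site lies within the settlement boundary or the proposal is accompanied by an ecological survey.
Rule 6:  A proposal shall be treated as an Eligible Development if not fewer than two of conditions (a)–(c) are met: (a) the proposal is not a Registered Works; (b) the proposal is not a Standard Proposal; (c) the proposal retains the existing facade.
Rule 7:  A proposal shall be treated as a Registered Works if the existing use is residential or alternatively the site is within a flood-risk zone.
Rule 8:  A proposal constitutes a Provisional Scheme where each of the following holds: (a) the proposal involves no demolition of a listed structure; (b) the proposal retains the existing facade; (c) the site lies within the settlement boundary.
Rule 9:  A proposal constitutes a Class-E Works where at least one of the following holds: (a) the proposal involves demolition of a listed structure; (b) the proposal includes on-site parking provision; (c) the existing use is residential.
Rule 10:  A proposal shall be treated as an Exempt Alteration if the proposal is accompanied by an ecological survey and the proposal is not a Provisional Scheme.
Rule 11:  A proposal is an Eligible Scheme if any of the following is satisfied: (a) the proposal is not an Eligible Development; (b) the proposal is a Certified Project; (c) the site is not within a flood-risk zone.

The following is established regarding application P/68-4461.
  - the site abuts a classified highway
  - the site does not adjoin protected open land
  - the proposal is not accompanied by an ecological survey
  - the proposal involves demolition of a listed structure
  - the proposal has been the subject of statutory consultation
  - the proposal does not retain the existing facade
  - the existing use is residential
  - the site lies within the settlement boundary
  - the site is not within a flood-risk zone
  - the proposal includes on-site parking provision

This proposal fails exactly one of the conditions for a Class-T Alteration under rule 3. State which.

rule 7 — Registered Works: [the existing use is residential? yes] OR [the site is within a flood-risk zone? no] → satisfied.
rule 5 — Standard Proposal: [the site lies within the settlement boundary? yes] OR [the proposal is accompanied by an ecological survey? no] → satisfied.
rule 6 — Eligible Development: not a Registered Works (rule 7)? no; not a Standard Proposal (rule 5)? no; the proposal retains the existing facade? no — 0 of 3 hold (need ≥2) → not satisfied.
rule 2 — Certified Project: the site lies outside the settlement boundary? no; the site does not abut a classified highway? no; the site does not adjoin protected open land? yes — 1 of 3 hold (need ≥2) → not satisfied.
rule 11 — Eligible Scheme: [not an Eligible Development (rule 6)? yes] OR [Certified Project (rule 2)? no] OR [the site is not within a flood-risk zone? yes] → satisfied.
rule 9 — Class-E Works: [the proposal involves demolition of a listed structure? yes] OR [the proposal includes on-site parking provision? yes] OR [the existing use is residential? yes] → satisfied.
rule 1 — Controlled Project: the existing use is residential? yes; not a Class-E Works (rule 9)? no; the proposal has been the subject of statutory consultation? yes — 2 of 3 hold (need ≥2) → satisfied.
rule 8 — Provisional Scheme: [the proposal involves no demolition of a listed structure? no] AND [the proposal retains the existing facade? no] AND [the site lies within the settlement boundary? yes] → not satisfied.
rule 10 — Exempt Alteration: [the proposal is accompanied by an ecological survey? no] AND [not a Provisional Scheme (rule 8)? yes] → not satisfied.
rule 3 — Class-T Alteration: [Eligible Scheme (rule 11)? yes] AND [Controlled Project (rule 1)? yes] AND [Exempt Alteration (rule 10)? no] → not satisfied.

Exempt Alteration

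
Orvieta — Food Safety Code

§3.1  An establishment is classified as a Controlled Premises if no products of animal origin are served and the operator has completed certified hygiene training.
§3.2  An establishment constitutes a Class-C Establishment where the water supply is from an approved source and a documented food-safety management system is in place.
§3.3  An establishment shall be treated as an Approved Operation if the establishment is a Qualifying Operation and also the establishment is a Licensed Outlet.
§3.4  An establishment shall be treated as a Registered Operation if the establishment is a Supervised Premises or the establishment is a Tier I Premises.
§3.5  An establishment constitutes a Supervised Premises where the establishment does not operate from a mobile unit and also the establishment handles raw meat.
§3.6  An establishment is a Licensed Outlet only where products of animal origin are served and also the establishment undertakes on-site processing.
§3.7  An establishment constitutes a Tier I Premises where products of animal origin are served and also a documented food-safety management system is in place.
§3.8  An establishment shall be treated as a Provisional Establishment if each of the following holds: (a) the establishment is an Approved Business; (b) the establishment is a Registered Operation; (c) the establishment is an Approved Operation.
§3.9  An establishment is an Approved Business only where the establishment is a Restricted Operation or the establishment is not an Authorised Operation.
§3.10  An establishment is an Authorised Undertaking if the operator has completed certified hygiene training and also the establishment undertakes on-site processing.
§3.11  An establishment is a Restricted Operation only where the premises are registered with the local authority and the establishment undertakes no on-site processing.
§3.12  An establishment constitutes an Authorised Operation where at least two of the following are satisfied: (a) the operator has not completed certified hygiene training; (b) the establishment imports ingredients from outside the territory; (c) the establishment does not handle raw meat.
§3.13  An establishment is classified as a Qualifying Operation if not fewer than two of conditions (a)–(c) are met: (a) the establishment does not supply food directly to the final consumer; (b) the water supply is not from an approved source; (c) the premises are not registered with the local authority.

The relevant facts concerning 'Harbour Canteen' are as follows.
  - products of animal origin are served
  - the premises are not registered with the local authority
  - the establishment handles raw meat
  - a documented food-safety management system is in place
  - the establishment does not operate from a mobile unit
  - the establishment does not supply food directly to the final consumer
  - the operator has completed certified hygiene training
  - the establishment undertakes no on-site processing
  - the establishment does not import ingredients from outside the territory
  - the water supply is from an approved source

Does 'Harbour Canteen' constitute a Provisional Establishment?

No

§3.11 — Restricted Operation: [the premises are registered with the local authority? no] AND [the establishment undertakes no on-site processing? yes] → not satisfied.
§3.12 — Authorised Operation: the operator has not completed certified hygiene training? no; the establishment imports ingredients from outside the territory? no; the establishment does not handle raw meat? no — 0 of 3 hold (need ≥2) → not satisfied.
§3.9 — Approved Business: [Restricted Operation (§3.11)? no] OR [not an Authorised Operation (§3.12)? yes] → satisfied.
§3.5 — Supervised Premises: [the establishment does not operate from a mobile unit? yes] AND [the establishment handles raw meat? yes] → satisfied.
§3.7 — Tier I Premises: [products of animal origin are served? yes] AND [a documented food-safety management system is in place? yes] → satisfied.
§3.4 — Registered Operation: [Supervised Premises (§3.5)? yes] OR [Tier I Premises (§3.7)? yes] → satisfied.
§3.13 — Qualifying Operation: the establishment does not supply food directly to the final consumer? yes; the water supply is not from an approved source? no; the premises are not registered with the local authority? yes — 2 of 3 hold (need ≥2) → satisfied.
§3.6 — Licensed Outlet: [products of animal origin are served? yes] AND [the establishment undertakes on-site processing? no] → not satisfied.
§3.3 — Approved Operation: [Qualifying Operation (§3.13)? yes] AND [Licensed Outlet (§3.6)? no] → not satisfied.
§3.8 — Provisional Establishment: [Approved Business (§3.9)? yes] AND [Registered Operation (§3.4)? yes] AND [Approved Operation (§3.3)? no] → not satisfied.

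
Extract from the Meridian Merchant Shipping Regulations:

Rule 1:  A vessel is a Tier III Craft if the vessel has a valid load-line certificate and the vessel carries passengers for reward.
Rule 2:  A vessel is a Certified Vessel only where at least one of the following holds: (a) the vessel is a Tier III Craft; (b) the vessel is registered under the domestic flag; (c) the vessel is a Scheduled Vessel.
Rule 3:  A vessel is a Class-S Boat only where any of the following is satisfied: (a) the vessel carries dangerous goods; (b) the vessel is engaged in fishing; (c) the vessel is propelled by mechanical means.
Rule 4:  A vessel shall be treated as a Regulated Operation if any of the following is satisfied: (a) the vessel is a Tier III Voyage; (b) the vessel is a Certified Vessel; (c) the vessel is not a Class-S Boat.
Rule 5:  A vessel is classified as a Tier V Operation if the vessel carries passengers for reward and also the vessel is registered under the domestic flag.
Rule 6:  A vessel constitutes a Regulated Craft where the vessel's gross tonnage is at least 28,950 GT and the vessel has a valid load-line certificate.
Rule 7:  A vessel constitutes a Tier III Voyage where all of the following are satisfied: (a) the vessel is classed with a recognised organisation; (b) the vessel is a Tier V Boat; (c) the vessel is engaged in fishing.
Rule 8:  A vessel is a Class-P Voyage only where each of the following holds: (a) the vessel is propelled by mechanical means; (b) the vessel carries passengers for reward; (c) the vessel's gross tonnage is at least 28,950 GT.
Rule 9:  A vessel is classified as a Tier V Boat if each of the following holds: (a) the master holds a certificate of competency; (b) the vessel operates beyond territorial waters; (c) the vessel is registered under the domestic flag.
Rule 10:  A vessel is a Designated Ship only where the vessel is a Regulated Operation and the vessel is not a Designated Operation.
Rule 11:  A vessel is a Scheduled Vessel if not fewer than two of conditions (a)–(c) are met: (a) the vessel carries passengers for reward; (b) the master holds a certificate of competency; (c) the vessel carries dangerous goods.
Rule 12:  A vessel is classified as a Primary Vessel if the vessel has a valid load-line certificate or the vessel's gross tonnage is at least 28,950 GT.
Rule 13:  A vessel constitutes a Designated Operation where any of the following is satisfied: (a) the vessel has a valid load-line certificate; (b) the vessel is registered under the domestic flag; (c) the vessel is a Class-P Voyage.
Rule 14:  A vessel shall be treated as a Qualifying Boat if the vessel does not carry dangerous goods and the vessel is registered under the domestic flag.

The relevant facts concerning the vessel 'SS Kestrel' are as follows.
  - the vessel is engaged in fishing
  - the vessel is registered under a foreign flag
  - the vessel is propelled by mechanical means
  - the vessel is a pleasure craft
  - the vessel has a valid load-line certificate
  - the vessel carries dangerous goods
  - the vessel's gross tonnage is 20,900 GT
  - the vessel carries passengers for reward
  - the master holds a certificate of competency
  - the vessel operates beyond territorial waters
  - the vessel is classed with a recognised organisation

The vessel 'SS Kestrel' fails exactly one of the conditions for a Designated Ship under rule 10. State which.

Designated Operation

rule 9 — Tier V Boat: [the master holds a certificate of competency? yes] AND [the vessel operates beyond territorial waters? yes] AND [the vessel is registered under the domestic flag? no] → not satisfied.
rule 7 — Tier III Voyage: [the vessel is classed with a recognised organisation? yes] AND [Tier V Boat (rule 9)? no] AND [the vessel is engaged in fishing? yes] → not satisfied.
rule 1 — Tier III Craft: [the vessel has a valid load-line certificate? yes] AND [the vessel carries passengers for reward? yes] → satisfied.
rule 11 — Scheduled Vessel: the vessel carries passengers for reward? yes; the master holds a certificate of competency? yes; the vessel carries dangerous goods? yes — 3 of 3 hold (need ≥2) → satisfied.
rule 2 — Certified Vessel: [Tier III Craft (rule 1)? yes] OR [the vessel is registered under the domestic flag? no] OR [Scheduled Vessel (rule 11)? yes] → satisfied.
rule 3 — Class-S Boat: [the vessel carries dangerous goods? yes] OR [the vessel is engaged in fishing? yes] OR [the vessel is propelled by mechanical means? yes] → satisfied.
rule 4 — Regulated Operation: [Tier III Voyage (rule 7)? no] OR [Certified Vessel (rule 2)? yes] OR [not a Class-S Boat (rule 3)? no] → satisfied.
rule 8 — Class-P Voyage: [the vessel is propelled by mechanical means? yes] AND [the vessel carries passengers for reward? yes] AND [vessel's gross tonnage: 20,900 GT ≥ 28,950 GT? no] → not satisfied.
rule 13 — Designated Operation: [the vessel has a valid load-line certificate? yes] OR [the vessel is registered under the domestic flag? no] OR [Class-P Voyage (rule 8)? no] → satisfied.
rule 10 — Designated Ship: [Regulated Operation (rule 4)? yes] AND [not a Designated Operation (rule 13)? no] → not satisfied.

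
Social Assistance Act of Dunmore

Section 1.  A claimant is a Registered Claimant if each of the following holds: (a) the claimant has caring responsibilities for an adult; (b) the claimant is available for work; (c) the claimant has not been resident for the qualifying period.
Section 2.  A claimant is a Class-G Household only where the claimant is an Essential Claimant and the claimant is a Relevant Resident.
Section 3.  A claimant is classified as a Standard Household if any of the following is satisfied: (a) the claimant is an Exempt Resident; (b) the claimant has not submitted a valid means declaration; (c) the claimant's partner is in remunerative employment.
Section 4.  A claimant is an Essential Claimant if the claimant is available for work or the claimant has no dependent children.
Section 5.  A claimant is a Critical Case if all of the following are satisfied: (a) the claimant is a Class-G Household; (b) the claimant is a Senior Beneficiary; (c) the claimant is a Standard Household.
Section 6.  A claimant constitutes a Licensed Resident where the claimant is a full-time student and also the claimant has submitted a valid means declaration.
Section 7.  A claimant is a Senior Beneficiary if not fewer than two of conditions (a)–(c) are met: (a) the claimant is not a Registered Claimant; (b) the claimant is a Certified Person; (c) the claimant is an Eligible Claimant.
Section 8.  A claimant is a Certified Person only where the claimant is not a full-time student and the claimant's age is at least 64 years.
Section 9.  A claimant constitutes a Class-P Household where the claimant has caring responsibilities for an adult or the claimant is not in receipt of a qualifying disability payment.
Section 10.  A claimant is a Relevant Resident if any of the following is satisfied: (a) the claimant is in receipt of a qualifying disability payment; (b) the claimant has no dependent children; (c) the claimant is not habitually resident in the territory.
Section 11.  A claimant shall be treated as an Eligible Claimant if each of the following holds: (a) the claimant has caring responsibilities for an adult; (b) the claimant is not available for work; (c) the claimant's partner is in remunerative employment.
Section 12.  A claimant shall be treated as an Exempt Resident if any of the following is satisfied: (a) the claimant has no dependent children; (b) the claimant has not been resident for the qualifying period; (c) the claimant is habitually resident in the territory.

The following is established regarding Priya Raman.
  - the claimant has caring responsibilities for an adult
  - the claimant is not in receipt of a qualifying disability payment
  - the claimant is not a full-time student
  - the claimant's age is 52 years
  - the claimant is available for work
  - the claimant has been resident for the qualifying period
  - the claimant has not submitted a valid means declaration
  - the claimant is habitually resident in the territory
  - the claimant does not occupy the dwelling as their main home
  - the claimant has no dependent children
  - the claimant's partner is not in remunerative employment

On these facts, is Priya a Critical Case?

Under section 4: the claimant is available for work? yes; or the claimant has no dependent children? yes. So the claimant is an Essential Claimant.
Under section 10: the claimant is in receipt of a qualifying disability payment? no; or the claimant has no dependent children? yes; or the claimant is not habitually resident in the territory? no. So the claimant is a Relevant Resident.
Under section 2: Essential Claimant (section 4)? yes; and Relevant Resident (section 10)? yes. So the claimant is a Class-G Household.
Under section 1: the claimant has caring responsibilities for an adult? yes; and the claimant is available for work? yes; and the claimant has not been resident for the qualifying period? no. So the claimant is not a Registered Claimant.
Under section 8: the claimant is not a full-time student? yes; and claimant's age: 52 years ≥ 64 years? no. So the claimant is not a Certified Person.
Under section 11: the claimant has caring responsibilities for an adult? yes; and the claimant is not available for work? no; and the claimant's partner is in remunerative employment? no. So the claimant is not an Eligible Claimant.
Under section 7: not a Registered Claimant (section 1)? yes; Certified Person (section 8)? no; Eligible Claimant (section 11)? no — 1 of 3 hold (need ≥2) → not satisfied.
Under section 12: the claimant has no dependent children? yes; or the claimant has not been resident for the qualifying period? no; or the claimant is habitually resident in the territory? yes. So the claimant is an Exempt Resident.
Under section 3: Exempt Resident (section 12)? yes; or the claimant has not submitted a valid means declaration? yes; or the claimant's partner is in remunerative employment? no. So the claimant is a Standard Household.
Under section 5: Class-G Household (section 2)? yes; and Senior Beneficiary (section 7)? no; and Standard Household (section 3)? yes. So the claimant is not a Critical Case.

No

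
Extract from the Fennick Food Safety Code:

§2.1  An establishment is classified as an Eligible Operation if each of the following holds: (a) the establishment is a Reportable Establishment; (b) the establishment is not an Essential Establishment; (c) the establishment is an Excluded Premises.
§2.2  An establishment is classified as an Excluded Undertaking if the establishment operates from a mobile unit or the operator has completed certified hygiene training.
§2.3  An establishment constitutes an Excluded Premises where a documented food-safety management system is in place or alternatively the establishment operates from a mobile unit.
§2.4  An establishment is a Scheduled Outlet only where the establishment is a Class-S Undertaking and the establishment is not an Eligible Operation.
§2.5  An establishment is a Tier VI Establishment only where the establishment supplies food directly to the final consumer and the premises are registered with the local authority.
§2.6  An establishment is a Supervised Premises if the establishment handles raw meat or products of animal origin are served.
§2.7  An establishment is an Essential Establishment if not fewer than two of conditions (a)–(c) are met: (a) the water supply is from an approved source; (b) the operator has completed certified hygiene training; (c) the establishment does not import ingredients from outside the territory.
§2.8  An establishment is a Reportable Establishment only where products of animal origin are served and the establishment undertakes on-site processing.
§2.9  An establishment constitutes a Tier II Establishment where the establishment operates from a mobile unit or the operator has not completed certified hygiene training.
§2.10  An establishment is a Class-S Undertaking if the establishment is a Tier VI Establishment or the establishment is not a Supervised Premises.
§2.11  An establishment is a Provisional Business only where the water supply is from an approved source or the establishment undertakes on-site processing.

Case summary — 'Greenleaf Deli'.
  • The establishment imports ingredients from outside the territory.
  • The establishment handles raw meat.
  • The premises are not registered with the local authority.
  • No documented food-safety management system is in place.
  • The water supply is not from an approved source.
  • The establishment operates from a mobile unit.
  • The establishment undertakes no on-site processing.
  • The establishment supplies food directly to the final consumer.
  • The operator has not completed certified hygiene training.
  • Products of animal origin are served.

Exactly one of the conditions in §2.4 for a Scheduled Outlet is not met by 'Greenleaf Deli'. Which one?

§2.5 — Tier VI Establishment: [the establishment supplies food directly to the final consumer? yes] AND [the premises are registered with the local authority? no] → not satisfied.
§2.6 — Supervised Premises: [the establishment handles raw meat? yes] OR [products of animal origin are served? yes] → satisfied.
§2.10 — Class-S Undertaking: [Tier VI Establishment (§2.5)? no] OR [not a Supervised Premises (§2.6)? no] → not satisfied.
§2.8 — Reportable Establishment: [products of animal origin are served? yes] AND [the establishment undertakes on-site processing? no] → not satisfied.
§2.7 — Essential Establishment: the water supply is from an approved source? no; the operator has completed certified hygiene training? no; the establishment does not import ingredients from outside the territory? no — 0 of 3 hold (need ≥2) → not satisfied.
§2.3 — Excluded Premises: [a documented food-safety management system is in place? no] OR [the establishment operates from a mobile unit? yes] → satisfied.
§2.1 — Eligible Operation: [Reportable Establishment (§2.8)? no] AND [not an Essential Establishment (§2.7)? yes] AND [Excluded Premises (§2.3)? yes] → not satisfied.
§2.4 — Scheduled Outlet: [Class-S Undertaking (§2.10)? no] AND [not an Eligible Operation (§2.1)? yes] → not satisfied.

Class-S Undertaking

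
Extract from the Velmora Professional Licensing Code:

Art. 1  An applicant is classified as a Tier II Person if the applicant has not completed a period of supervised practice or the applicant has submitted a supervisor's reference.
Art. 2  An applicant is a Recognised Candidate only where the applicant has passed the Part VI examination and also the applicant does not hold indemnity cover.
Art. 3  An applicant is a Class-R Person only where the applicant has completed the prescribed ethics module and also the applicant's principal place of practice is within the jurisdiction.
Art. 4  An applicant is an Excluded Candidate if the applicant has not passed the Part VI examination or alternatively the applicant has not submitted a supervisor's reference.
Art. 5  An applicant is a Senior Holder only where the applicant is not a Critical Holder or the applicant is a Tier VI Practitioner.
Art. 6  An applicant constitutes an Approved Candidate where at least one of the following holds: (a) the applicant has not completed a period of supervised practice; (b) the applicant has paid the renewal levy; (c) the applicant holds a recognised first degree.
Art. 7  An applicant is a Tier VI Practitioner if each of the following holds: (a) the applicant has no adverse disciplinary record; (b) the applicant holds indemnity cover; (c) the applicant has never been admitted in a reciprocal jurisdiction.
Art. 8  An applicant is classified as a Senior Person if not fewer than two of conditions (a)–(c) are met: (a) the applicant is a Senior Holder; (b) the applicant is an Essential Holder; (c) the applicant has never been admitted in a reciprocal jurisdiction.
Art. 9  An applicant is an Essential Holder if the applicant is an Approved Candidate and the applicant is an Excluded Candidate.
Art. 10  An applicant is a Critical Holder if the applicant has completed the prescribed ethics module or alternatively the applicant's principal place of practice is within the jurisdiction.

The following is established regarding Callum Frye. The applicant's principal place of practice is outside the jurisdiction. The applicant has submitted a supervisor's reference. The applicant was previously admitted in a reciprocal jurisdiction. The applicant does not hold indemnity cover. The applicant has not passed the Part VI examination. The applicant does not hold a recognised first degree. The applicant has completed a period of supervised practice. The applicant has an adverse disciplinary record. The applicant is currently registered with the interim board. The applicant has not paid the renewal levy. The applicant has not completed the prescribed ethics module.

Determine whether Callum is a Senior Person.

No

article 10 — Critical Holder: [the applicant has completed the prescribed ethics module? no] OR [the applicant's principal place of practice is within the jurisdiction? no] → not satisfied.
article 7 — Tier VI Practitioner: [the applicant has no adverse disciplinary record? no] AND [the applicant holds indemnity cover? no] AND [the applicant has never been admitted in a reciprocal jurisdiction? no] → not satisfied.
article 5 — Senior Holder: [not a Critical Holder (article 10)? yes] OR [Tier VI Practitioner (article 7)? no] → satisfied.
article 6 — Approved Candidate: [the applicant has not completed a period of supervised practice? no] OR [the applicant has paid the renewal levy? no] OR [the applicant holds a recognised first degree? no] → not satisfied.
article 4 — Excluded Candidate: [the applicant has not passed the Part VI examination? yes] OR [the applicant has not submitted a supervisor's reference? no] → satisfied.
article 9 — Essential Holder: [Approved Candidate (article 6)? no] AND [Excluded Candidate (article 4)? yes] → not satisfied.
article 8 — Senior Person: Senior Holder (article 5)? yes; Essential Holder (article 9)? no; the applicant has never been admitted in a reciprocal jurisdiction? no — 1 of 3 hold (need ≥2) → not satisfied.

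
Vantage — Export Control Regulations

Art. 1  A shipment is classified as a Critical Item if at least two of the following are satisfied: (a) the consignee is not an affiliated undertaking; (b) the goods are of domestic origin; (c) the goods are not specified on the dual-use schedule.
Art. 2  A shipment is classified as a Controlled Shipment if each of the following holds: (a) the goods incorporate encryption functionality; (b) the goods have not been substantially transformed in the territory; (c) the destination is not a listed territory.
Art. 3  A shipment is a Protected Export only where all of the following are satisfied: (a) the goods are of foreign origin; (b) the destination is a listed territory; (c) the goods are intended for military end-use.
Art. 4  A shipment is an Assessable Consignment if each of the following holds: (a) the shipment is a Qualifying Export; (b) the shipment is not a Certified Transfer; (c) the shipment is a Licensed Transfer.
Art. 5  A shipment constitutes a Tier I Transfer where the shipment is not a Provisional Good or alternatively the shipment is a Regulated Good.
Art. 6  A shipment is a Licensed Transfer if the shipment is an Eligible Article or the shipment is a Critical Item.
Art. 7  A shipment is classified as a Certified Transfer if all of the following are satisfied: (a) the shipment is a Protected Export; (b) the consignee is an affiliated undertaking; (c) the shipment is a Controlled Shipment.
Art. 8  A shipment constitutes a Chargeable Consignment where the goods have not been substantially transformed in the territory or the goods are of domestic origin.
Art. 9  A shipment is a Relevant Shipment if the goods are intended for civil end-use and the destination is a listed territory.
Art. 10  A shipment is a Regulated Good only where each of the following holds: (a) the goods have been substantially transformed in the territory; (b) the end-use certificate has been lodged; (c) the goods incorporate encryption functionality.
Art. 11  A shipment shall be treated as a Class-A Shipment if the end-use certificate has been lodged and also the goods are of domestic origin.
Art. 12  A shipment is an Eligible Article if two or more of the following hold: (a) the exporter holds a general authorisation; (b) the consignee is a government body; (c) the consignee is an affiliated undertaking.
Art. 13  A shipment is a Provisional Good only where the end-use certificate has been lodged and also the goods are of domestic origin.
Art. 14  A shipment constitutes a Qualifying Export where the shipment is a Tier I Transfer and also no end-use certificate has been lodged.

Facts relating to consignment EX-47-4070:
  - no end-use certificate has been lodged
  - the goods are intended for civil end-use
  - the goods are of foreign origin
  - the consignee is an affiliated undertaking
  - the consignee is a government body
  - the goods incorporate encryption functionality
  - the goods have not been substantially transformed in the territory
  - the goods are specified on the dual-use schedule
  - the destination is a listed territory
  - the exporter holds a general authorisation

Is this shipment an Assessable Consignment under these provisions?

Yes

article 13 — Provisional Good: [the end-use certificate has been lodged? no] AND [the goods are of domestic origin? no] → not satisfied.
article 10 — Regulated Good: [the goods have been substantially transformed in the territory? no] AND [the end-use certificate has been lodged? no] AND [the goods incorporate encryption functionality? yes] → not satisfied.
article 5 — Tier I Transfer: [not a Provisional Good (article 13)? yes] OR [Regulated Good (article 10)? no] → satisfied.
article 14 — Qualifying Export: [Tier I Transfer (article 5)? yes] AND [no end-use certificate has been lodged? yes] → satisfied.
article 3 — Protected Export: [the goods are of foreign origin? yes] AND [the destination is a listed territory? yes] AND [the goods are intended for military end-use? no] → not satisfied.
article 2 — Controlled Shipment: [the goods incorporate encryption functionality? yes] AND [the goods have not been substantially transformed in the territory? yes] AND [the destination is not a listed territory? no] → not satisfied.
article 7 — Certified Transfer: [Protected Export (article 3)? no] AND [the consignee is an affiliated undertaking? yes] AND [Controlled Shipment (article 2)? no] → not satisfied.
article 12 — Eligible Article: the exporter holds a general authorisation? yes; the consignee is a government body? yes; the consignee is an affiliated undertaking? yes — 3 of 3 hold (need ≥2) → satisfied.
article 1 — Critical Item: the consignee is not an affiliated undertaking? no; the goods are of domestic origin? no; the goods are not specified on the dual-use schedule? no — 0 of 3 hold (need ≥2) → not satisfied.
article 6 — Licensed Transfer: [Eligible Article (article 12)? yes] OR [Critical Item (article 1)? no] → satisfied.
article 4 — Assessable Consignment: [Qualifying Export (article 14)? yes] AND [not a Certified Transfer (article 7)? yes] AND [Licensed Transfer (article 6)? yes] → satisfied.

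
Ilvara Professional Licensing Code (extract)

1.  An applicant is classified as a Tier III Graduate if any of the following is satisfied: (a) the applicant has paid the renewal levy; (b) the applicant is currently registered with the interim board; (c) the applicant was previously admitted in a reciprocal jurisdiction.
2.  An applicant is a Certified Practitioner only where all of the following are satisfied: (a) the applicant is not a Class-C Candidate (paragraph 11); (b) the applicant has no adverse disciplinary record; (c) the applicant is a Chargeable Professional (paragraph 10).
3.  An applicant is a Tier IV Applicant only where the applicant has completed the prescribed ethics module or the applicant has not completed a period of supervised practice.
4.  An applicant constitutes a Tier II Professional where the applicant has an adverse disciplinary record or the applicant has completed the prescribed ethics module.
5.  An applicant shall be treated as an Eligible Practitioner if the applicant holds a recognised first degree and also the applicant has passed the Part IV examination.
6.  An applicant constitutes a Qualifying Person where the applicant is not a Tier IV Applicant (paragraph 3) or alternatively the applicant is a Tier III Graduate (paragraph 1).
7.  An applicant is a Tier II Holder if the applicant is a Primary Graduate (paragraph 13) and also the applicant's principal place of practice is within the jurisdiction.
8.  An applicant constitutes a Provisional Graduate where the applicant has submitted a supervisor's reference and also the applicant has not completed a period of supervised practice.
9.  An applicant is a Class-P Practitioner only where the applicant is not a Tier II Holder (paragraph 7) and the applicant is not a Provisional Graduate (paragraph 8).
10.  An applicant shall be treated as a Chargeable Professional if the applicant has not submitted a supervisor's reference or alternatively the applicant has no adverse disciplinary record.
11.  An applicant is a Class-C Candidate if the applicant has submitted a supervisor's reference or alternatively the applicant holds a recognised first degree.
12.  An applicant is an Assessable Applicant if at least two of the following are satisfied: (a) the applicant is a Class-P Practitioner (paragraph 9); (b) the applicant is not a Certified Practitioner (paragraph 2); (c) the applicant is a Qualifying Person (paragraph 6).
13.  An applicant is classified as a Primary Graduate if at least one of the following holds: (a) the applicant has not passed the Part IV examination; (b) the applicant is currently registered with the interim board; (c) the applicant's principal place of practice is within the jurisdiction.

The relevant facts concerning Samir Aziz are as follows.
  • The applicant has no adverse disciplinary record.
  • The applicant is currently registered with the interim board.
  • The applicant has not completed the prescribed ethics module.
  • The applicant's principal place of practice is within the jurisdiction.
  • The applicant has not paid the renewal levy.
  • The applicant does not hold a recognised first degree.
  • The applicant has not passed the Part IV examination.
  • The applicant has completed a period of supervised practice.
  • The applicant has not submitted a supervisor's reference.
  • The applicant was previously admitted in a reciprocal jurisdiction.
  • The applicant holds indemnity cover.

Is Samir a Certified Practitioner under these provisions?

paragraph 11 — Class-C Candidate: [the applicant has submitted a supervisor's reference? no] OR [the applicant holds a recognised first degree? no] → not satisfied.
paragraph 10 — Chargeable Professional: [the applicant has not submitted a supervisor's reference? yes] OR [the applicant has no adverse disciplinary record? yes] → satisfied.
paragraph 2 — Certified Practitioner: [not a Class-C Candidate (paragraph 11)? yes] AND [the applicant has no adverse disciplinary record? yes] AND [Chargeable Professional (paragraph 10)? yes] → satisfied.

Yes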